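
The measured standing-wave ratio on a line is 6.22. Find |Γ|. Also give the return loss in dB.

|Γ| ≈ 0.723; return loss ≈ 2.82 dB

|Γ| = (S − 1)/(S + 1) = (6.22 − 1)/(6.22 + 1) = 5.22/7.22
RL = −20·log₁₀|Γ| = −20·log₁₀(0.723)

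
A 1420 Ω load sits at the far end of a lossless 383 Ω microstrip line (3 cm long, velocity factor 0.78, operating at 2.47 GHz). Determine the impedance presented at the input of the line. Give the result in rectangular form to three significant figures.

λ = v/f = 0.78·c / 2.47 GHz = 0.0947 m
βl = 2π·l/λ = 2π × 0.317 = 114°
tan(βl) = tan(114°) = -2.25
Z_in = Z_0·(Z_L + jZ_0·tanβl)/(Z_0 + jZ_L·tanβl)
     = 383·(1420 − j860)/(383 − j3190)

Z_in ≈ 122 + j156 Ω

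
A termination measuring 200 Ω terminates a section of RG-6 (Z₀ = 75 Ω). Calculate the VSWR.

VSWR ≈ 2.67

For a purely resistive load, VSWR = R_L/Z_0 or Z_0/R_L (whichever > 1) = 200/75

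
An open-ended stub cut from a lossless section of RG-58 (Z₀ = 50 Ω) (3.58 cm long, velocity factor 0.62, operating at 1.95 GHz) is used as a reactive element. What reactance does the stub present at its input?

λ = v/f = 0.62·c / 1.95 GHz = 0.0954 m
βl = 2π·l/λ = 2π × 0.375 = 135°
tan(βl) = -0.996
For an open-ended stub, Z_in = −jZ_0·cot(βl) = −jZ_0/tan(βl)

X_in ≈ 50.2 Ω (inductive)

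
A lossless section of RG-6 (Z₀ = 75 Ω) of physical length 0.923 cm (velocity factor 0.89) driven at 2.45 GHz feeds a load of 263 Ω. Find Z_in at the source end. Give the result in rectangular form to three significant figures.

λ = v/f = 0.89·c / 2.45 GHz = 0.109 m
βl = 2π·l/λ = 2π × 0.0847 = 30.5°
tan(βl) = tan(30.5°) = 0.589
Z_in = Z_0·(Z_L + jZ_0·tanβl)/(Z_0 + jZ_L·tanβl)
     = 75·(263 + j44.2)/(75 + j155)

Z_in ≈ 67.3 − j94.8 Ω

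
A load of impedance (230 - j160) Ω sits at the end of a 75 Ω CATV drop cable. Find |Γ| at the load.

|Γ| ≈ 0.647

Γ = (Z_L − Z_0)/(Z_L + Z_0) = (155 − j160)/(305 − j160)
|Γ| = 223/344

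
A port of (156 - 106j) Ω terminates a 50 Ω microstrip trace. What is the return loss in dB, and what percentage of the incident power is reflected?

Γ = (106 − j106)/(206 − j106), |Γ| = 0.647
RL = −20·log₁₀(0.647) = 3.78 dB
P_refl/P_inc = |Γ|² = 0.419

RL ≈ 3.78 dB; 41.9% of incident power reflected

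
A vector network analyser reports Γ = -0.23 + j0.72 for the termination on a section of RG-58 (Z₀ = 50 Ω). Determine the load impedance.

Z_L = Z_0·(1 + Γ)/(1 − Γ) = 50·(0.77 + j0.72)/(1.23 − j0.72)

Z_L ≈ 10.6 + j35.4 Ω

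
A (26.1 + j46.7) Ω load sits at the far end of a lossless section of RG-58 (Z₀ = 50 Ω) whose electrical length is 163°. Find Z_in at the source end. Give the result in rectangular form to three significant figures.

Z_in ≈ 17 + j26.5 Ω

tan(βl) = tan(163°) = -0.306
Z_in = Z_0·(Z_L + jZ_0·tanβl)/(Z_0 + jZ_L·tanβl)
     = 50·(26.1 + j31.4)/(64.3 − j7.98)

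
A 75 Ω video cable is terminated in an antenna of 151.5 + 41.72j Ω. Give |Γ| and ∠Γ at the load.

Γ = (Z_L − Z_0)/(Z_L + Z_0) = (76.5 + j41.72)/(226.5 + j41.72)
|Γ| = 87.1/230 = 0.378

Γ ≈ 0.378 ∠ 18.2°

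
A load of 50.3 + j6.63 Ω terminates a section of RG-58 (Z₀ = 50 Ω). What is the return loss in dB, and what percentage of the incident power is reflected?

RL ≈ 23.6 dB; 0.436% of incident power reflected

Γ = (0.3 + j6.63)/(100.3 + j6.63), |Γ| = 0.066
RL = −20·log₁₀(0.066) = 23.6 dB
P_refl/P_inc = |Γ|² = 0.00436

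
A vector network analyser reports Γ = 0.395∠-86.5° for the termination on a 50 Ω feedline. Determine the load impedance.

Z_L ≈ 38.1 − j35.6 Ω

Z_L = Z_0·(1 + Γ)/(1 − Γ) = 50·(1.02 − j0.394)/(0.976 + j0.394)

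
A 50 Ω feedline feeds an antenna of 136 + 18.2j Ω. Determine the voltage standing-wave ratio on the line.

VSWR ≈ 2.78

Γ = (Z_L − Z_0)/(Z_L + Z_0) = (86 + j18.2)/(186 + j18.2)
|Γ| = 87.9/187 = 0.47
VSWR = (1 + |Γ|)/(1 − |Γ|) = 1.47/0.53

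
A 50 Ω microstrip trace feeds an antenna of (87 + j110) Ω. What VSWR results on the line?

VSWR ≈ 4.89

Γ = (Z_L − Z_0)/(Z_L + Z_0) = (37 + j110)/(137 + j110)
|Γ| = 116/176 = 0.661
VSWR = (1 + |Γ|)/(1 − |Γ|) = 1.66/0.339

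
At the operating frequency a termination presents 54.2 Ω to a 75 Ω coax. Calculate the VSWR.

VSWR ≈ 1.38

Γ = (54.2 − 75)/(54.2 + 75) = -0.161
VSWR = (1 + 0.161)/(1 − 0.161)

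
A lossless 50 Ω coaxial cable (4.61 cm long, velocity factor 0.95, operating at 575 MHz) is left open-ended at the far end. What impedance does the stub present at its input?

Z_in ≈ −j75.6 Ω

λ = v/f = 0.95·c / 575 MHz = 0.496 m
βl = 2π·l/λ = 2π × 0.093 = 33.5°
tan(βl) = 0.661
For an open-ended stub, Z_in = −jZ_0·cot(βl) = −jZ_0/tan(βl)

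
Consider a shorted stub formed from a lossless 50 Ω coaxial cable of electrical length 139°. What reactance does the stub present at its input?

tan(βl) = -0.869
For a shorted stub, Z_in = jZ_0·tan(βl)

X_in ≈ -43.5 Ω (capacitive)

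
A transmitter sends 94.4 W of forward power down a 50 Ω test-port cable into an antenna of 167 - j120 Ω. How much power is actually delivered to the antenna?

P_delivered ≈ 51.3 W

|Γ| = |(117 − j120)/(217 − j120)| = 0.676
|Γ|² = 0.457
P_refl = |Γ|²·P_inc = 43.1 W, P_del = (1 − |Γ|²)·P_inc = 51.3 W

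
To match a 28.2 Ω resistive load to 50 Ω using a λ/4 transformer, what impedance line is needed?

Z_qwt ≈ 37.5 Ω

Z_qwt = √(Z_0·R_L) = √(50 × 28.2) = √1410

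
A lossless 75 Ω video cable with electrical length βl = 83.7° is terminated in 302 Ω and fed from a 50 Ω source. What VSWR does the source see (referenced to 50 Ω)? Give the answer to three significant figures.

VSWR ≈ 2.73

tan(βl) = 9.06
Z_in = Z_0·(Z_L + jZ_0·tanβl)/(Z_0 + jZ_L·tanβl) = 18.8 − j7.76 Ω
Γ_s = (Z_in − Z_s)/(Z_in + Z_s) = (-31.2 − j7.76)/(68.8 − j7.76), |Γ_s| = 0.464
VSWR = (1 + |Γ_s|)/(1 − |Γ_s|)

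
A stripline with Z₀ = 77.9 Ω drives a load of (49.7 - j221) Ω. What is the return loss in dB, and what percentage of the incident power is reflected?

RL ≈ 1.18 dB; 76.2% of incident power reflected

Γ = (-28.2 − j221)/(127.6 − j221), |Γ| = 0.873
RL = −20·log₁₀(0.873) = 1.18 dB
P_refl/P_inc = |Γ|² = 0.762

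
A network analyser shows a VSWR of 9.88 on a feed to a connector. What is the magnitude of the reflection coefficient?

|Γ| ≈ 0.816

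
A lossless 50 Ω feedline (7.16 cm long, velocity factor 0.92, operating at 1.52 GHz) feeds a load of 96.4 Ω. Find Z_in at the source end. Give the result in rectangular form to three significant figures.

Z_in ≈ 47.4 + j32.4 Ω

λ = v/f = 0.92·c / 1.52 GHz = 0.182 m
βl = 2π·l/λ = 2π × 0.394 = 142°
tan(βl) = tan(142°) = -0.783
Z_in = Z_0·(Z_L + jZ_0·tanβl)/(Z_0 + jZ_L·tanβl)
     = 50·(96.4 − j39.1)/(50 − j75.4)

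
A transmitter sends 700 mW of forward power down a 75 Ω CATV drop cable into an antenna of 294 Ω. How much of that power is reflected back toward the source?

P_reflected ≈ 247 mW

Γ = (294 − 75)/(294 + 75) = 0.593
|Γ|² = 0.352
P_refl = |Γ|²·P_inc = 247 mW, P_del = (1 − |Γ|²)·P_inc = 453 mW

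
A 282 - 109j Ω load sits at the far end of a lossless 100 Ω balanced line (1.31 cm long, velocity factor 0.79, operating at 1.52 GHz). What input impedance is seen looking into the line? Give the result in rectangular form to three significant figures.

λ = v/f = 0.79·c / 1.52 GHz = 0.156 m
βl = 2π·l/λ = 2π × 0.084 = 30.2°
tan(βl) = tan(30.2°) = 0.583
Z_in = Z_0·(Z_L + jZ_0·tanβl)/(Z_0 + jZ_L·tanβl)
     = 100·(282 − j50.7)/(164 + j164)

Z_in ≈ 70.3 − j102 Ω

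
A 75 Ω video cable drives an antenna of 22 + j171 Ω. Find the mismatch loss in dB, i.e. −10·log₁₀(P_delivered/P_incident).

Γ = (-53 + j171)/(97 + j171), |Γ| = 0.911
|Γ|² = 0.829, so P_del/P_inc = 1 − |Γ|² = 0.171
ML = −10·log₁₀(1 − |Γ|²)

mismatch loss ≈ 7.68 dB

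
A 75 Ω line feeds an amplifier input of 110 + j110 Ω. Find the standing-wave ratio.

VSWR ≈ 3.31

Γ = (Z_L − Z_0)/(Z_L + Z_0) = (35 + j110)/(185 + j110)
|Γ| = 115/215 = 0.536
VSWR = (1 + |Γ|)/(1 − |Γ|) = 1.54/0.464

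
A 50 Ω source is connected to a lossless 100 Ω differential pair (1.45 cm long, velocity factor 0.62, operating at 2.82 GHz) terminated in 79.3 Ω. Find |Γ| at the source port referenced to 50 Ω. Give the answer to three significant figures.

λ = v/f = 0.62·c / 2.82 GHz = 0.066 m
βl = 2π·l/λ = 2π × 0.22 = 79.1°
tan(βl) = 5.21
Z_in = Z_0·(Z_L + jZ_0·tanβl)/(Z_0 + jZ_L·tanβl) = 124 + j10.7 Ω
Γ_s = (Z_in − Z_s)/(Z_in + Z_s) = (73.5 + j10.7)/(174 + j10.7), |Γ_s| = 0.427

|Γ| ≈ 0.427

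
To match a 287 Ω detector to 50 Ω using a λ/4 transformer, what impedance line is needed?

Z_qwt ≈ 120 Ω

Z_qwt = √(Z_0·R_L) = √(50 × 287) = √14350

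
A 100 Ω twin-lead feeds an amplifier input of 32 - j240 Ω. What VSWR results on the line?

VSWR ≈ 21.4

Γ = (Z_L − Z_0)/(Z_L + Z_0) = (-68 − j240)/(132 − j240)
|Γ| = 249/274 = 0.911
VSWR = (1 + |Γ|)/(1 − |Γ|) = 1.91/0.0893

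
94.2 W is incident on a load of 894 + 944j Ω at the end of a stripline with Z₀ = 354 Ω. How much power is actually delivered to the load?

|Γ| = |(540 + j944)/(1248 + j944)| = 0.695
|Γ|² = 0.483
P_refl = |Γ|²·P_inc = 45.5 W, P_del = (1 − |Γ|²)·P_inc = 48.7 W

P_delivered ≈ 48.7 W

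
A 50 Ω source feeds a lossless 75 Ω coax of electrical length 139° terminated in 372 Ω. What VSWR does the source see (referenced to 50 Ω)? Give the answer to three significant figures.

VSWR ≈ 5.69

tan(βl) = -0.869
Z_in = Z_0·(Z_L + jZ_0·tanβl)/(Z_0 + jZ_L·tanβl) = 33.3 + j78.5 Ω
Γ_s = (Z_in − Z_s)/(Z_in + Z_s) = (-16.7 + j78.5)/(83.3 + j78.5), |Γ_s| = 0.701
VSWR = (1 + |Γ_s|)/(1 − |Γ_s|)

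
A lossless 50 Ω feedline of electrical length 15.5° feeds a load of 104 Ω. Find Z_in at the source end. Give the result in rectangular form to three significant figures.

tan(βl) = tan(15.5°) = 0.277
Z_in = Z_0·(Z_L + jZ_0·tanβl)/(Z_0 + jZ_L·tanβl)
     = 50·(104 + j13.9)/(50 + j28.8)

Z_in ≈ 84 − j34.6 Ω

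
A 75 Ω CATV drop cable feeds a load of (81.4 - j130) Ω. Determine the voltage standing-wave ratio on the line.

VSWR ≈ 4.56

Γ = (Z_L − Z_0)/(Z_L + Z_0) = (6.4 − j130)/(156.4 − j130)
|Γ| = 130/203 = 0.64
VSWR = (1 + |Γ|)/(1 − |Γ|) = 1.64/0.36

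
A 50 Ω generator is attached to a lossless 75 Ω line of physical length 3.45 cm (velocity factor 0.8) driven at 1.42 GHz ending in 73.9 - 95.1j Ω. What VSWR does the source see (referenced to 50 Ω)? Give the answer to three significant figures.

VSWR ≈ 2.37

λ = v/f = 0.8·c / 1.42 GHz = 0.169 m
βl = 2π·l/λ = 2π × 0.204 = 73.5°
tan(βl) = 3.37
Z_in = Z_0·(Z_L + jZ_0·tanβl)/(Z_0 + jZ_L·tanβl) = 23.5 + j15.1 Ω
Γ_s = (Z_in − Z_s)/(Z_in + Z_s) = (-26.5 + j15.1)/(73.5 + j15.1), |Γ_s| = 0.406
VSWR = (1 + |Γ_s|)/(1 − |Γ_s|)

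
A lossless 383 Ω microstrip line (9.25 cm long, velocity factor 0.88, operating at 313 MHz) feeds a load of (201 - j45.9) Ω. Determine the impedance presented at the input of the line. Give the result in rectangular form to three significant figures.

λ = v/f = 0.88·c / 313 MHz = 0.843 m
βl = 2π·l/λ = 2π × 0.11 = 39.5°
tan(βl) = tan(39.5°) = 0.824
Z_in = Z_0·(Z_L + jZ_0·tanβl)/(Z_0 + jZ_L·tanβl)
     = 383·(201 + j270)/(421 + j166)

Z_in ≈ 242 + j150 Ω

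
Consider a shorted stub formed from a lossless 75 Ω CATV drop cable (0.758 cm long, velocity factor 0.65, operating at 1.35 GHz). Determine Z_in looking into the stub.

λ = v/f = 0.65·c / 1.35 GHz = 0.144 m
βl = 2π·l/λ = 2π × 0.0525 = 18.9°
tan(βl) = 0.342
For a shorted stub, Z_in = jZ_0·tan(βl)

Z_in ≈ +j25.7 Ω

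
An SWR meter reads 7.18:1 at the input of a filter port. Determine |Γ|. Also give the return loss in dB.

|Γ| ≈ 0.756; return loss ≈ 2.44 dB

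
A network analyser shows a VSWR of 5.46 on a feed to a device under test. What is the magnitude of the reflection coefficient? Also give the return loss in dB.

|Γ| ≈ 0.69; return loss ≈ 3.22 dB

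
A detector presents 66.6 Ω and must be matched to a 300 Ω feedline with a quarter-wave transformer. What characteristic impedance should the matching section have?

Z_qwt = √(Z_0·R_L) = √(300 × 66.6) = √19980

Z_qwt ≈ 141 Ω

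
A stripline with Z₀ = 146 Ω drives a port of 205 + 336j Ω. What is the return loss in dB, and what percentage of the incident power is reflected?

RL ≈ 3.07 dB; 49.3% of incident power reflected

Γ = (59 + j336)/(351 + j336), |Γ| = 0.702
RL = −20·log₁₀(0.702) = 3.07 dB
P_refl/P_inc = |Γ|² = 0.493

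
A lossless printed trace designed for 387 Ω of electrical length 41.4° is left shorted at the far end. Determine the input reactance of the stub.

X_in ≈ 341 Ω (inductive)

tan(βl) = 0.882
For a shorted stub, Z_in = jZ_0·tan(βl)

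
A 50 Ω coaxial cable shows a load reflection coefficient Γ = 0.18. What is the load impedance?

Z_L = Z_0·(1 + Γ)/(1 − Γ) = 50·(1.18)/(0.82)

Z_L ≈ 72 Ω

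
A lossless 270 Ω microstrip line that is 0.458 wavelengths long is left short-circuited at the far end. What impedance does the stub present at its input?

Z_in ≈ −j73 Ω

βl = 2π × 0.458 = 165°
tan(βl) = -0.27
For a short-circuited stub, Z_in = jZ_0·tan(βl)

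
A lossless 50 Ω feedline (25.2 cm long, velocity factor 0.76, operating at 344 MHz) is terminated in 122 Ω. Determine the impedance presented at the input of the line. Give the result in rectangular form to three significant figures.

λ = v/f = 0.76·c / 344 MHz = 0.663 m
βl = 2π·l/λ = 2π × 0.38 = 137°
tan(βl) = tan(137°) = -0.937
Z_in = Z_0·(Z_L + jZ_0·tanβl)/(Z_0 + jZ_L·tanβl)
     = 50·(122 − j46.8)/(50 − j114)

Z_in ≈ 36.8 + j37.3 Ω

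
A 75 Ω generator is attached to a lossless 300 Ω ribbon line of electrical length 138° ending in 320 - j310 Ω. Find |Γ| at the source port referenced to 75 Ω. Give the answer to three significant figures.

|Γ| ≈ 0.82

tan(βl) = -0.9
Z_in = Z_0·(Z_L + jZ_0·tanβl)/(Z_0 + jZ_L·tanβl) = 625 + j288 Ω
Γ_s = (Z_in − Z_s)/(Z_in + Z_s) = (550 + j288)/(700 + j288), |Γ_s| = 0.82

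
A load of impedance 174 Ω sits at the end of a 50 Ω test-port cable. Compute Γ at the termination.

Γ = 0.554

Γ = (Z_L − Z_0)/(Z_L + Z_0) = (174 − 50)/(174 + 50) = 124/224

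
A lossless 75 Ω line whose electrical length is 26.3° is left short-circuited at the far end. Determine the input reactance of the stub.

tan(βl) = 0.494
For a short-circuited stub, Z_in = jZ_0·tan(βl)

X_in ≈ 37.1 Ω (inductive)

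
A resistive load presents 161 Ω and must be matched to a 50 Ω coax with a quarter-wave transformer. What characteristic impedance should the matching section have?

Z_qwt ≈ 89.7 Ω

Z_qwt = √(Z_0·R_L) = √(50 × 161) = √8050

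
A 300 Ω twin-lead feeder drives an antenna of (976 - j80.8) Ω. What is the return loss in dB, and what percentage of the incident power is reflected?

Γ = (676 − j80.8)/(1276 − j80.8), |Γ| = 0.532
RL = −20·log₁₀(0.532) = 5.47 dB
P_refl/P_inc = |Γ|² = 0.284

RL ≈ 5.47 dB; 28.4% of incident power reflected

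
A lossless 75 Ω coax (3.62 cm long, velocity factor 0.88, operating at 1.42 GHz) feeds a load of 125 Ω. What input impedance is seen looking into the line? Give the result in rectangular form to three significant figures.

λ = v/f = 0.88·c / 1.42 GHz = 0.186 m
βl = 2π·l/λ = 2π × 0.195 = 70.1°
tan(βl) = tan(70.1°) = 2.76
Z_in = Z_0·(Z_L + jZ_0·tanβl)/(Z_0 + jZ_L·tanβl)
     = 75·(125 + j207)/(75 + j345)

Z_in ≈ 48.6 − j16.6 Ω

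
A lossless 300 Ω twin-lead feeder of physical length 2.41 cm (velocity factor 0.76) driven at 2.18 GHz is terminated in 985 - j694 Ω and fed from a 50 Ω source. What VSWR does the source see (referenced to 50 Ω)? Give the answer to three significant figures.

VSWR ≈ 1.25

λ = v/f = 0.76·c / 2.18 GHz = 0.105 m
βl = 2π·l/λ = 2π × 0.23 = 83°
tan(βl) = 8.09
Z_in = Z_0·(Z_L + jZ_0·tanβl)/(Z_0 + jZ_L·tanβl) = 59.8 + j7.32 Ω
Γ_s = (Z_in − Z_s)/(Z_in + Z_s) = (9.82 + j7.32)/(110 + j7.32), |Γ_s| = 0.111
VSWR = (1 + |Γ_s|)/(1 − |Γ_s|)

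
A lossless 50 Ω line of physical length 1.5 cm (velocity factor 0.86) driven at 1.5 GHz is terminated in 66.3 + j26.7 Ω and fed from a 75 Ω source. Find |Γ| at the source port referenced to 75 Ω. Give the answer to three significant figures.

|Γ| ≈ 0.0971

λ = v/f = 0.86·c / 1.5 GHz = 0.172 m
βl = 2π·l/λ = 2π × 0.0872 = 31.4°
tan(βl) = 0.61
Z_in = Z_0·(Z_L + jZ_0·tanβl)/(Z_0 + jZ_L·tanβl) = 82 − j13.6 Ω
Γ_s = (Z_in − Z_s)/(Z_in + Z_s) = (7.03 − j13.6)/(157 − j13.6), |Γ_s| = 0.0971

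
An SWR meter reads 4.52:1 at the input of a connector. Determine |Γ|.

|Γ| ≈ 0.638

|Γ| = (S − 1)/(S + 1) = (4.52 − 1)/(4.52 + 1) = 3.52/5.52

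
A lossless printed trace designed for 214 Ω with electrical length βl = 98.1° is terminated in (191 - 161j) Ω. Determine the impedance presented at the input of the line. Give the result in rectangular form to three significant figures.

Z_in ≈ 167 + j144 Ω

tan(βl) = tan(98.1°) = -7.03
Z_in = Z_0·(Z_L + jZ_0·tanβl)/(Z_0 + jZ_L·tanβl)
     = 214·(191 − j1660)/(-917 − j1340)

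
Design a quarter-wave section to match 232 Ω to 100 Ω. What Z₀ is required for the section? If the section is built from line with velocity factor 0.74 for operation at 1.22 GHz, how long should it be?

Z_qwt = √(Z_0·R_L) = √(100 × 232) = √23200
λ = 0.74·c/f = 0.182 m, so l = λ/4 = 0.0455 m

Z_qwt ≈ 152 Ω; length ≈ 4.55 cm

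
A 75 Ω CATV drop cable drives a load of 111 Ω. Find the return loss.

RL ≈ 14.3 dB

Γ = (111 − 75)/(111 + 75) = 0.194
RL = −20·log₁₀|Γ| = −20·log₁₀(0.194)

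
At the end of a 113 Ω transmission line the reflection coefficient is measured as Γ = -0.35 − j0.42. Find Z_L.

Z_L ≈ 39.6 − j47.5 Ω

Z_L = Z_0·(1 + Γ)/(1 − Γ) = 113·(0.65 − j0.42)/(1.35 + j0.42)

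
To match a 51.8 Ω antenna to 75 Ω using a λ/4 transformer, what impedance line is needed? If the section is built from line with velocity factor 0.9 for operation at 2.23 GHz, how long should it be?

Z_qwt ≈ 62.3 Ω; length ≈ 3.03 cm

Z_qwt = √(Z_0·R_L) = √(75 × 51.8) = √3885
λ = 0.9·c/f = 0.121 m, so l = λ/4 = 0.0303 m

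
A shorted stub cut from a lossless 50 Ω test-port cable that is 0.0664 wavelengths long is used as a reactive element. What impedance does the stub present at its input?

βl = 2π × 0.0664 = 23.9°
tan(βl) = 0.443
For a shorted stub, Z_in = jZ_0·tan(βl)

Z_in ≈ +j22.2 Ω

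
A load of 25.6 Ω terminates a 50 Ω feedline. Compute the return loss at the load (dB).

RL ≈ 9.82 dB

Γ = (25.6 − 50)/(25.6 + 50) = -0.323
RL = −20·log₁₀|Γ| = −20·log₁₀(0.323)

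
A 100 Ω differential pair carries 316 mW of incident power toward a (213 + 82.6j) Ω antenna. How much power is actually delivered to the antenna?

|Γ| = |(113 + j82.6)/(313 + j82.6)| = 0.432
|Γ|² = 0.187
P_refl = |Γ|²·P_inc = 59.1 mW, P_del = (1 − |Γ|²)·P_inc = 257 mW

P_delivered ≈ 257 mW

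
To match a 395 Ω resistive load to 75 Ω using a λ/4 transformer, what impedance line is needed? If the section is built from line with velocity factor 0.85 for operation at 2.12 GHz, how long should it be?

Z_qwt ≈ 172 Ω; length ≈ 3.01 cm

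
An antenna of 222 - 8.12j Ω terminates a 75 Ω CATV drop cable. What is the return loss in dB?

RL ≈ 6.1 dB

Γ = (147 − j8.12)/(297 − j8.12), |Γ| = 0.496
RL = −20·log₁₀|Γ| = −20·log₁₀(0.496)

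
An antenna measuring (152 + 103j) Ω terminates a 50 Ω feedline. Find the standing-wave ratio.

VSWR ≈ 4.54

Γ = (Z_L − Z_0)/(Z_L + Z_0) = (102 + j103)/(202 + j103)
|Γ| = 145/227 = 0.639
VSWR = (1 + |Γ|)/(1 − |Γ|) = 1.64/0.361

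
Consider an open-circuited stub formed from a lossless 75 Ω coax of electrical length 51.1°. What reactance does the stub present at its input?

X_in ≈ -60.5 Ω (capacitive)

tan(βl) = 1.24
For an open-circuited stub, Z_in = −jZ_0·cot(βl) = −jZ_0/tan(βl)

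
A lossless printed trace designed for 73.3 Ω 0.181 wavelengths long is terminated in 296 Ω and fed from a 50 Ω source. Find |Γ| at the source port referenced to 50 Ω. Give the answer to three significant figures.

|Γ| ≈ 0.539

βl = 2π × 0.181 = 65.2°
tan(βl) = 2.16
Z_in = Z_0·(Z_L + jZ_0·tanβl)/(Z_0 + jZ_L·tanβl) = 21.8 − j31.4 Ω
Γ_s = (Z_in − Z_s)/(Z_in + Z_s) = (-28.2 − j31.4)/(71.8 − j31.4), |Γ_s| = 0.539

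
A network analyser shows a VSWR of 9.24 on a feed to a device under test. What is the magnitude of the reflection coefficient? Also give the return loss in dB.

|Γ| ≈ 0.805; return loss ≈ 1.89 dB

|Γ| = (S − 1)/(S + 1) = (9.24 − 1)/(9.24 + 1) = 8.24/10.2
RL = −20·log₁₀|Γ| = −20·log₁₀(0.805)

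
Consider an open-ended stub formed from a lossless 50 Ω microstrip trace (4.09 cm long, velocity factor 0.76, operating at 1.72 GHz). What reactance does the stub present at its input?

X_in ≈ 19.3 Ω (inductive)

λ = v/f = 0.76·c / 1.72 GHz = 0.133 m
βl = 2π·l/λ = 2π × 0.309 = 111°
tan(βl) = -2.59
For an open-ended stub, Z_in = −jZ_0·cot(βl) = −jZ_0/tan(βl)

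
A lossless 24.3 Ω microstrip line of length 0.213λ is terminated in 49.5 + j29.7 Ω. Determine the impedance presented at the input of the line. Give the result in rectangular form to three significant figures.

Z_in ≈ 10.2 − j10.7 Ω

βl = 2π × 0.213 = 76.7°
tan(βl) = tan(76.7°) = 4.22
Z_in = Z_0·(Z_L + jZ_0·tanβl)/(Z_0 + jZ_L·tanβl)
     = 24.3·(49.5 + j132)/(-101 + j209)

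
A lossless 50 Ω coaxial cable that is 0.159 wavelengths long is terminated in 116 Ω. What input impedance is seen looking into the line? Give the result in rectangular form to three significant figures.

βl = 2π × 0.159 = 57.2°
tan(βl) = tan(57.2°) = 1.55
Z_in = Z_0·(Z_L + jZ_0·tanβl)/(Z_0 + jZ_L·tanβl)
     = 50·(116 + j77.7)/(50 + j180)

Z_in ≈ 28.3 − j24.3 Ω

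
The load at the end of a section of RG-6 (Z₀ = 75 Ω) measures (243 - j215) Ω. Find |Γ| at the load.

|Γ| ≈ 0.711

Γ = (Z_L − Z_0)/(Z_L + Z_0) = (168 − j215)/(318 − j215)
|Γ| = 273/384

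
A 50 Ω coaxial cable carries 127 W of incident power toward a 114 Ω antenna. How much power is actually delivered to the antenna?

Γ = (114 − 50)/(114 + 50) = 0.39
|Γ|² = 0.152
P_refl = |Γ|²·P_inc = 19.3 W, P_del = (1 − |Γ|²)·P_inc = 108 W

P_delivered ≈ 108 W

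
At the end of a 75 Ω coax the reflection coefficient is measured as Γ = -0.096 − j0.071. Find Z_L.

Z_L = Z_0·(1 + Γ)/(1 − Γ) = 75·(0.904 − j0.071)/(1.1 + j0.071)

Z_L ≈ 61.3 − j8.83 Ω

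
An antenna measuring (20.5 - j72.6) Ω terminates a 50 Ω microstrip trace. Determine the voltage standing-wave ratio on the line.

Γ = (Z_L − Z_0)/(Z_L + Z_0) = (-29.5 − j72.6)/(70.5 − j72.6)
|Γ| = 78.4/101 = 0.774
VSWR = (1 + |Γ|)/(1 − |Γ|) = 1.77/0.226

VSWR ≈ 7.86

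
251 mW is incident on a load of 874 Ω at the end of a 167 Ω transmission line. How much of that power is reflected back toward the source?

P_reflected ≈ 116 mW

Γ = (874 − 167)/(874 + 167) = 0.679
|Γ|² = 0.461
P_refl = |Γ|²·P_inc = 116 mW, P_del = (1 − |Γ|²)·P_inc = 135 mW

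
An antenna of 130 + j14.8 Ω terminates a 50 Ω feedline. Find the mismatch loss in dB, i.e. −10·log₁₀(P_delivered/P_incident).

mismatch loss ≈ 0.985 dB

Γ = (80 + j14.8)/(180 + j14.8), |Γ| = 0.45
|Γ|² = 0.203, so P_del/P_inc = 1 − |Γ|² = 0.797
ML = −10·log₁₀(1 − |Γ|²)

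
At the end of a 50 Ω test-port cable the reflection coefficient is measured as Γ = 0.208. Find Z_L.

Z_L = Z_0·(1 + Γ)/(1 − Γ) = 50·(1.21)/(0.792)

Z_L ≈ 76.3 Ω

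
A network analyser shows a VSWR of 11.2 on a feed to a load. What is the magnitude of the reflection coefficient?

|Γ| ≈ 0.836

|Γ| = (S − 1)/(S + 1) = (11.2 − 1)/(11.2 + 1) = 10.2/12.2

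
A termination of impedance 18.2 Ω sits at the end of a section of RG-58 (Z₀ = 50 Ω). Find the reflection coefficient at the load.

Γ = (Z_L − Z_0)/(Z_L + Z_0) = (18.2 − 50)/(18.2 + 50) = -31.8/68.2

Γ = -0.466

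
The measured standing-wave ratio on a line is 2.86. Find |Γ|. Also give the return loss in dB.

|Γ| = (S − 1)/(S + 1) = (2.86 − 1)/(2.86 + 1) = 1.86/3.86
RL = −20·log₁₀|Γ| = −20·log₁₀(0.482)

|Γ| ≈ 0.482; return loss ≈ 6.34 dB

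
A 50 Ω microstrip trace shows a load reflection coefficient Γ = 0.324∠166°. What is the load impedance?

Z_L ≈ 25.8 + j4.52 Ω

Z_L = Z_0·(1 + Γ)/(1 − Γ) = 50·(0.686 + j0.0784)/(1.31 − j0.0784)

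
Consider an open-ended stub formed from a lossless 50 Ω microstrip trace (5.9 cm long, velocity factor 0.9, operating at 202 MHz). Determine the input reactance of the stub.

X_in ≈ -176 Ω (capacitive)

λ = v/f = 0.9·c / 202 MHz = 1.34 m
βl = 2π·l/λ = 2π × 0.0441 = 15.9°
tan(βl) = 0.285
For an open-ended stub, Z_in = −jZ_0·cot(βl) = −jZ_0/tan(βl)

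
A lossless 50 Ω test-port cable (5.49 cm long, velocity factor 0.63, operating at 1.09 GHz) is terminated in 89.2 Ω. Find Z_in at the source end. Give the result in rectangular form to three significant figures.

Z_in ≈ 31.6 + j14.4 Ω

λ = v/f = 0.63·c / 1.09 GHz = 0.173 m
βl = 2π·l/λ = 2π × 0.317 = 114°
tan(βl) = tan(114°) = -2.25
Z_in = Z_0·(Z_L + jZ_0·tanβl)/(Z_0 + jZ_L·tanβl)
     = 50·(89.2 − j112)/(50 − j201)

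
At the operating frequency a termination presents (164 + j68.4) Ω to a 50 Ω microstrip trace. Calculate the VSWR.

VSWR ≈ 3.9

Γ = (Z_L − Z_0)/(Z_L + Z_0) = (114 + j68.4)/(214 + j68.4)
|Γ| = 133/225 = 0.592
VSWR = (1 + |Γ|)/(1 − |Γ|) = 1.59/0.408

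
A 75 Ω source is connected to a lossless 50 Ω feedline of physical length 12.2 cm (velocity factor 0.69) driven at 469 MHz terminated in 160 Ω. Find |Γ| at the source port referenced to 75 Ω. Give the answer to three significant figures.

λ = v/f = 0.69·c / 469 MHz = 0.441 m
βl = 2π·l/λ = 2π × 0.276 = 99.5°
tan(βl) = -5.97
Z_in = Z_0·(Z_L + jZ_0·tanβl)/(Z_0 + jZ_L·tanβl) = 16 + j7.54 Ω
Γ_s = (Z_in − Z_s)/(Z_in + Z_s) = (-59 + j7.54)/(91 + j7.54), |Γ_s| = 0.651

|Γ| ≈ 0.651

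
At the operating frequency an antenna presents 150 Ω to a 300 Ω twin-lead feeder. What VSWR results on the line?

VSWR ≈ 2

Γ = (150 − 300)/(150 + 300) = -0.333
VSWR = (1 + 0.333)/(1 − 0.333)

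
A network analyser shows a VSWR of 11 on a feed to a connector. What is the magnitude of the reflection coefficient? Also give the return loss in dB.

|Γ| ≈ 0.833; return loss ≈ 1.58 dB

|Γ| = (S − 1)/(S + 1) = (11 − 1)/(11 + 1) = 10/12
RL = −20·log₁₀|Γ| = −20·log₁₀(0.833)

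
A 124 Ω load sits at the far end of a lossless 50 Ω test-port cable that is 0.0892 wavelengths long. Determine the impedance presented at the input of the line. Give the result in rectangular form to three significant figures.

Z_in ≈ 50.5 − j47.2 Ω

βl = 2π × 0.0892 = 32.1°
tan(βl) = tan(32.1°) = 0.628
Z_in = Z_0·(Z_L + jZ_0·tanβl)/(Z_0 + jZ_L·tanβl)
     = 50·(124 + j31.4)/(50 + j77.8)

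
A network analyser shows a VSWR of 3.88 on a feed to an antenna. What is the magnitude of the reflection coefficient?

|Γ| = (S − 1)/(S + 1) = (3.88 − 1)/(3.88 + 1) = 2.88/4.88

|Γ| ≈ 0.59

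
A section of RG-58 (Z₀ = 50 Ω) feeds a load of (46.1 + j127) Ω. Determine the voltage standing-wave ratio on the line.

Γ = (Z_L − Z_0)/(Z_L + Z_0) = (-3.9 + j127)/(96.1 + j127)
|Γ| = 127/159 = 0.798
VSWR = (1 + |Γ|)/(1 − |Γ|) = 1.8/0.202

VSWR ≈ 8.89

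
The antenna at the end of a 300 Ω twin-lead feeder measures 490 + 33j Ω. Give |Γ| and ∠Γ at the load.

Γ ≈ 0.244 ∠ 7.46°

Γ = (Z_L − Z_0)/(Z_L + Z_0) = (190 + j33)/(790 + j33)
|Γ| = 193/791 = 0.244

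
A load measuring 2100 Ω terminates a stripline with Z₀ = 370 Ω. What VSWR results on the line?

VSWR ≈ 5.68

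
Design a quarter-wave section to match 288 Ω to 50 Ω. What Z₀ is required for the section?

Z_qwt ≈ 120 Ω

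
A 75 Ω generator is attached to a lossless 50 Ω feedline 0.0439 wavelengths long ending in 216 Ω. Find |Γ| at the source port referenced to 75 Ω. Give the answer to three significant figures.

|Γ| ≈ 0.52

βl = 2π × 0.0439 = 15.8°
tan(βl) = 0.283
Z_in = Z_0·(Z_L + jZ_0·tanβl)/(Z_0 + jZ_L·tanβl) = 93.5 − j100 Ω
Γ_s = (Z_in − Z_s)/(Z_in + Z_s) = (18.5 − j100)/(169 − j100), |Γ_s| = 0.52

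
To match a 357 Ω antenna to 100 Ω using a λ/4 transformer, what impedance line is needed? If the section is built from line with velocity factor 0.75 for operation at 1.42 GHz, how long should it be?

Z_qwt ≈ 189 Ω; length ≈ 3.96 cm

Z_qwt = √(Z_0·R_L) = √(100 × 357) = √35700
λ = 0.75·c/f = 0.158 m, so l = λ/4 = 0.0396 m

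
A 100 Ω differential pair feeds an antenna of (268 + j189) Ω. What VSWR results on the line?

VSWR ≈ 4.14

Γ = (Z_L − Z_0)/(Z_L + Z_0) = (168 + j189)/(368 + j189)
|Γ| = 253/414 = 0.611
VSWR = (1 + |Γ|)/(1 − |Γ|) = 1.61/0.389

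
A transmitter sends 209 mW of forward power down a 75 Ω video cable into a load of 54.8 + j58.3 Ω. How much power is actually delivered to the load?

|Γ| = |(-20.2 + j58.3)/(129.8 + j58.3)| = 0.434
|Γ|² = 0.188
P_refl = |Γ|²·P_inc = 39.3 mW, P_del = (1 − |Γ|²)·P_inc = 170 mW

P_delivered ≈ 170 mW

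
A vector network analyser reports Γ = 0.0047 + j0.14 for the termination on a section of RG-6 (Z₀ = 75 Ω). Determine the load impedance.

Z_L ≈ 72.8 + j20.8 Ω

Z_L = Z_0·(1 + Γ)/(1 − Γ) = 75·(1 + j0.14)/(0.995 − j0.14)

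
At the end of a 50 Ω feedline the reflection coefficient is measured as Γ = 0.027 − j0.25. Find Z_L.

Z_L = Z_0·(1 + Γ)/(1 − Γ) = 50·(1.03 − j0.25)/(0.973 + j0.25)

Z_L ≈ 46.4 − j24.8 Ω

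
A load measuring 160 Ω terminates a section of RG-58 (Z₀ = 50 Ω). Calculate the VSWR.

Γ = (160 − 50)/(160 + 50) = 0.524
VSWR = (1 + 0.524)/(1 − 0.524)

VSWR ≈ 3.2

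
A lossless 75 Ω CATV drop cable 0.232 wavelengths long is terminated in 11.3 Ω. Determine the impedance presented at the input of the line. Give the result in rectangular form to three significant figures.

Z_in ≈ 321 + j234 Ω

βl = 2π × 0.232 = 83.5°
tan(βl) = tan(83.5°) = 8.8
Z_in = Z_0·(Z_L + jZ_0·tanβl)/(Z_0 + jZ_L·tanβl)
     = 75·(11.3 + j660)/(75 + j99.5)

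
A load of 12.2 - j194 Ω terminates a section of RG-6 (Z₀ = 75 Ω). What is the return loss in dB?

RL ≈ 0.366 dB

Γ = (-62.8 − j194)/(87.2 − j194), |Γ| = 0.959
RL = −20·log₁₀|Γ| = −20·log₁₀(0.959)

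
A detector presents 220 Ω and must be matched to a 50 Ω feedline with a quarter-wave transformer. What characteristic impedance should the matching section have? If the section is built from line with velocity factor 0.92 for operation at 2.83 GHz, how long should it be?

Z_qwt = √(Z_0·R_L) = √(50 × 220) = √11000
λ = 0.92·c/f = 0.0975 m, so l = λ/4 = 0.0244 m

Z_qwt ≈ 105 Ω; length ≈ 2.44 cm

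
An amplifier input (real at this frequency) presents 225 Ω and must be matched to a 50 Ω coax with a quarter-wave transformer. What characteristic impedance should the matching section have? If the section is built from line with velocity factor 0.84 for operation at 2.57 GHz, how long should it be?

Z_qwt ≈ 106 Ω; length ≈ 2.45 cm

Z_qwt = √(Z_0·R_L) = √(50 × 225) = √11250
λ = 0.84·c/f = 0.0981 m, so l = λ/4 = 0.0245 m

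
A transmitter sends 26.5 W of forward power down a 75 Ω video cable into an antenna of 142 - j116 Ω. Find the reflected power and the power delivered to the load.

|Γ| = |(67 − j116)/(217 − j116)| = 0.544
|Γ|² = 0.296
P_refl = |Γ|²·P_inc = 7.85 W, P_del = (1 − |Γ|²)·P_inc = 18.6 W

P_reflected ≈ 7.85 W; P_delivered ≈ 18.6 W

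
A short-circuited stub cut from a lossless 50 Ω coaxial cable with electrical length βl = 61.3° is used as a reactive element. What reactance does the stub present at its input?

X_in ≈ 91.3 Ω (inductive)

tan(βl) = 1.83
For a short-circuited stub, Z_in = jZ_0·tan(βl)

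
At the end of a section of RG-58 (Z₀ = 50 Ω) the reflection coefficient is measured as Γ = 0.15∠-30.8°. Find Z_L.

Z_L = Z_0·(1 + Γ)/(1 − Γ) = 50·(1.13 − j0.0768)/(0.871 + j0.0768)

Z_L ≈ 63.9 − j10 Ω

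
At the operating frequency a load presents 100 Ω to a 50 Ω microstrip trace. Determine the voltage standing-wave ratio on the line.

VSWR ≈ 2

For a purely resistive load, VSWR = R_L/Z_0 or Z_0/R_L (whichever > 1) = 100/50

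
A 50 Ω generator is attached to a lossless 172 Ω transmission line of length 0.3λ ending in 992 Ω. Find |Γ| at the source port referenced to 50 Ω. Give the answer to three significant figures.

βl = 2π × 0.3 = 108°
tan(βl) = -3.08
Z_in = Z_0·(Z_L + jZ_0·tanβl)/(Z_0 + jZ_L·tanβl) = 32.9 + j54 Ω
Γ_s = (Z_in − Z_s)/(Z_in + Z_s) = (-17.1 + j54)/(82.9 + j54), |Γ_s| = 0.573

|Γ| ≈ 0.573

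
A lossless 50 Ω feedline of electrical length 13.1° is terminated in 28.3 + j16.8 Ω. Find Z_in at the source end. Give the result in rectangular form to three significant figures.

Z_in ≈ 34.4 + j25.9 Ω

tan(βl) = tan(13.1°) = 0.233
Z_in = Z_0·(Z_L + jZ_0·tanβl)/(Z_0 + jZ_L·tanβl)
     = 50·(28.3 + j28.4)/(46.1 + j6.59)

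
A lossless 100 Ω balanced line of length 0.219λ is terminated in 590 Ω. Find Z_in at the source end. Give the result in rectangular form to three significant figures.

βl = 2π × 0.219 = 78.8°
tan(βl) = tan(78.8°) = 5.07
Z_in = Z_0·(Z_L + jZ_0·tanβl)/(Z_0 + jZ_L·tanβl)
     = 100·(590 + j507)/(100 + j2990)

Z_in ≈ 17.6 − j19.1 Ω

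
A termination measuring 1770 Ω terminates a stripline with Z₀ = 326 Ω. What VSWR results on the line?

For a purely resistive load, VSWR = R_L/Z_0 or Z_0/R_L (whichever > 1) = 1770/326

VSWR ≈ 5.43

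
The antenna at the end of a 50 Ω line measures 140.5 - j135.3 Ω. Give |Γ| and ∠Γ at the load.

Γ = (Z_L − Z_0)/(Z_L + Z_0) = (90.5 − j135.3)/(190.5 − j135.3)
|Γ| = 163/234 = 0.697

Γ ≈ 0.697 ∠ -20.8°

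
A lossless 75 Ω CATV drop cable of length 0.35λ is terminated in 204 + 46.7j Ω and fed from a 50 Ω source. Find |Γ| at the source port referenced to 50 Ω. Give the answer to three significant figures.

|Γ| ≈ 0.447

βl = 2π × 0.35 = 126°
tan(βl) = -1.38
Z_in = Z_0·(Z_L + jZ_0·tanβl)/(Z_0 + jZ_L·tanβl) = 33.8 + j37.7 Ω
Γ_s = (Z_in − Z_s)/(Z_in + Z_s) = (-16.2 + j37.7)/(83.8 + j37.7), |Γ_s| = 0.447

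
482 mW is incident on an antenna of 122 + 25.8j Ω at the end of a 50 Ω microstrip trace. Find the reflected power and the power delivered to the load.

P_reflected ≈ 93.2 mW; P_delivered ≈ 389 mW

|Γ| = |(72 + j25.8)/(172 + j25.8)| = 0.44
|Γ|² = 0.193
P_refl = |Γ|²·P_inc = 93.2 mW, P_del = (1 − |Γ|²)·P_inc = 389 mW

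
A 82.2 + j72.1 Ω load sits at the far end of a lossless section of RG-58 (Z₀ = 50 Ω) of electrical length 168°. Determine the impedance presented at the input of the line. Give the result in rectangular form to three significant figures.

tan(βl) = tan(168°) = -0.213
Z_in = Z_0·(Z_L + jZ_0·tanβl)/(Z_0 + jZ_L·tanβl)
     = 50·(82.2 + j61.5)/(65.3 − j17.5)

Z_in ≈ 47 + j59.6 Ω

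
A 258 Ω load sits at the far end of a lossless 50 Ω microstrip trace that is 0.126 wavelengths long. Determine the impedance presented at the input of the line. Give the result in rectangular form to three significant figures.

Z_in ≈ 18.5 − j45.8 Ω

βl = 2π × 0.126 = 45.4°
tan(βl) = tan(45.4°) = 1.01
Z_in = Z_0·(Z_L + jZ_0·tanβl)/(Z_0 + jZ_L·tanβl)
     = 50·(258 + j50.6)/(50 + j261)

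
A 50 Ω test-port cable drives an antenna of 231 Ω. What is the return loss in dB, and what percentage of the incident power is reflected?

Γ = (231 − 50)/(231 + 50) = 0.644
RL = −20·log₁₀(0.644) = 3.82 dB
P_refl/P_inc = |Γ|² = 0.415

RL ≈ 3.82 dB; 41.5% of incident power reflected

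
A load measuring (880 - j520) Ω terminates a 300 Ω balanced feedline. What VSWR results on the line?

Γ = (Z_L − Z_0)/(Z_L + Z_0) = (580 − j520)/(1180 − j520)
|Γ| = 779/1290 = 0.604
VSWR = (1 + |Γ|)/(1 − |Γ|) = 1.6/0.396

VSWR ≈ 4.05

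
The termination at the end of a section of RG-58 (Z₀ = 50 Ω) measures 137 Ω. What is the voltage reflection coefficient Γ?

Γ = 0.465

Γ = (Z_L − Z_0)/(Z_L + Z_0) = (137 − 50)/(137 + 50) = 87/187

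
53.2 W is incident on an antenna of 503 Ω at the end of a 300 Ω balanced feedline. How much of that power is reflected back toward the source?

Γ = (503 − 300)/(503 + 300) = 0.253
|Γ|² = 0.0639
P_refl = |Γ|²·P_inc = 3.4 W, P_del = (1 − |Γ|²)·P_inc = 49.8 W

P_reflected ≈ 3.4 W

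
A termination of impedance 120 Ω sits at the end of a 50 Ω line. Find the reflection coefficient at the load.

Γ = 0.412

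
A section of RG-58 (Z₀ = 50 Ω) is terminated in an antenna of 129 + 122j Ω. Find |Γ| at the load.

|Γ| ≈ 0.671

Γ = (Z_L − Z_0)/(Z_L + Z_0) = (79 + j122)/(179 + j122)
|Γ| = 145/217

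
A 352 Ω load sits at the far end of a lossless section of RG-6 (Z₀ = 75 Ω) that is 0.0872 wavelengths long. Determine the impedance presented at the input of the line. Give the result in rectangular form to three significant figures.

Z_in ≈ 52.5 − j105 Ω

βl = 2π × 0.0872 = 31.4°
tan(βl) = tan(31.4°) = 0.61
Z_in = Z_0·(Z_L + jZ_0·tanβl)/(Z_0 + jZ_L·tanβl)
     = 75·(352 + j45.8)/(75 + j215)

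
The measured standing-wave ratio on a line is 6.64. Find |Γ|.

|Γ| ≈ 0.738

|Γ| = (S − 1)/(S + 1) = (6.64 − 1)/(6.64 + 1) = 5.64/7.64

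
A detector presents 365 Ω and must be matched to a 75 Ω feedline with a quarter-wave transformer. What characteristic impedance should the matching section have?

Z_qwt = √(Z_0·R_L) = √(75 × 365) = √27380

Z_qwt ≈ 165 Ω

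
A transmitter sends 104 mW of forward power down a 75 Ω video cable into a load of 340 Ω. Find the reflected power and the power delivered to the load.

P_reflected ≈ 42.4 mW; P_delivered ≈ 61.6 mW

Γ = (340 − 75)/(340 + 75) = 0.639
|Γ|² = 0.408
P_refl = |Γ|²·P_inc = 42.4 mW, P_del = (1 − |Γ|²)·P_inc = 61.6 mW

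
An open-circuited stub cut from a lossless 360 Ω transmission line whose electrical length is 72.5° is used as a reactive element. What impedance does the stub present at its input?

tan(βl) = 3.17
For an open-circuited stub, Z_in = −jZ_0·cot(βl) = −jZ_0/tan(βl)

Z_in ≈ −j114 Ω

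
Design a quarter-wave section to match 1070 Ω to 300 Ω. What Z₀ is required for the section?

Z_qwt = √(Z_0·R_L) = √(300 × 1070) = √321000

Z_qwt ≈ 567 Ω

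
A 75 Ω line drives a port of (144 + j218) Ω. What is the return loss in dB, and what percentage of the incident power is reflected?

Γ = (69 + j218)/(219 + j218), |Γ| = 0.74
RL = −20·log₁₀(0.74) = 2.62 dB
P_refl/P_inc = |Γ|² = 0.548

RL ≈ 2.62 dB; 54.8% of incident power reflected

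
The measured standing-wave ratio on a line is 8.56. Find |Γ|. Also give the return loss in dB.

|Γ| ≈ 0.791; return loss ≈ 2.04 dB

|Γ| = (S − 1)/(S + 1) = (8.56 − 1)/(8.56 + 1) = 7.56/9.56
RL = −20·log₁₀|Γ| = −20·log₁₀(0.791)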